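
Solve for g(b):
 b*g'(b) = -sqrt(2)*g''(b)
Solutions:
 g(b) = C1 + C2*erf(2^(1/4)*b/2)


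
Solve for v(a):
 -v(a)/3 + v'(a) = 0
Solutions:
 v(a) = C1*exp(a/3)


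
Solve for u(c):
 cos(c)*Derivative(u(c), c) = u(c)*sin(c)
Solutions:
 u(c) = C1/cos(c)


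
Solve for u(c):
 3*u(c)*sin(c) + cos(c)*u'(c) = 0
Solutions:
 u(c) = C1*cos(c)^3


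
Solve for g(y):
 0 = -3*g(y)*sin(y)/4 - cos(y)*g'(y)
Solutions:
 g(y) = C1*cos(y)^(3/4)


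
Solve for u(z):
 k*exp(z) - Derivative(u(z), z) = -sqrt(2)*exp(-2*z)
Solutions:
 u(z) = C1 + k*exp(z) - sqrt(2)*exp(-2*z)/2


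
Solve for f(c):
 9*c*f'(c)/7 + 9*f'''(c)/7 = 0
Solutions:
 f(c) = C1 + Integral(C2*airyai(-c) + C3*airybi(-c), c)


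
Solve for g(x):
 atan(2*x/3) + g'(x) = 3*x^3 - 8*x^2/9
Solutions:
 g(x) = C1 + 3*x^4/4 - 8*x^3/27 - x*atan(2*x/3) + 3*log(4*x^2 + 9)/4


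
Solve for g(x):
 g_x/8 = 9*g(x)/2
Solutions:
 g(x) = C1*exp(36*x)


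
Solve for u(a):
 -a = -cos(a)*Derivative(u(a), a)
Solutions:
 u(a) = C1 + Integral(a/cos(a), a)


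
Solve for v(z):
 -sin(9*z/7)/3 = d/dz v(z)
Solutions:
 v(z) = C1 + 7*cos(9*z/7)/27


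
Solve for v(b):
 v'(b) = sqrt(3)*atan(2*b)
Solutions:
 v(b) = C1 + sqrt(3)*(b*atan(2*b) - log(4*b^2 + 1)/4)


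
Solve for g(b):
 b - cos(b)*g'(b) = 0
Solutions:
 g(b) = C1 + Integral(b/cos(b), b)


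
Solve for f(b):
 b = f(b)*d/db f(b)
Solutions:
 f(b) = -sqrt(C1 + b^2)
 f(b) = sqrt(C1 + b^2)


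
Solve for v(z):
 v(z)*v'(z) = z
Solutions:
 v(z) = -sqrt(C1 + z^2)
 v(z) = sqrt(C1 + z^2)


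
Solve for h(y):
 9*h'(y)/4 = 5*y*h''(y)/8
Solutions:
 h(y) = C1 + C2*y^(23/5)


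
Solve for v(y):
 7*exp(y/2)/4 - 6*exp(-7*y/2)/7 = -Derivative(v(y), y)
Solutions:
 v(y) = C1 - 7*exp(y/2)/2 - 12*exp(-7*y/2)/49


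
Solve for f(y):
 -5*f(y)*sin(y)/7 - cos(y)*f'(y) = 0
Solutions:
 f(y) = C1*cos(y)^(5/7)


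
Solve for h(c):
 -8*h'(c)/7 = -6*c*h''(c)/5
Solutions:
 h(c) = C1 + C2*c^(41/21)


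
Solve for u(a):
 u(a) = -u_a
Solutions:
 u(a) = C1*exp(-a)


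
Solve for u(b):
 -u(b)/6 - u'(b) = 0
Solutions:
 u(b) = C1*exp(-b/6)


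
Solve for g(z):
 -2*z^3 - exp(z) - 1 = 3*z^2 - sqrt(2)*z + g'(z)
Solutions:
 g(z) = C1 - z^4/2 - z^3 + sqrt(2)*z^2/2 - z - exp(z)


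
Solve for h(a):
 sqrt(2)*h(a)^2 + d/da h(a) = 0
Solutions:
 h(a) = 1/(C1 + sqrt(2)*a)


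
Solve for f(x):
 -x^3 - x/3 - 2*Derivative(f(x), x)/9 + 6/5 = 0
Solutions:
 f(x) = C1 - 9*x^4/8 - 3*x^2/4 + 27*x/5


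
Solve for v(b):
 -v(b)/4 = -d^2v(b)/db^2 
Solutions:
 v(b) = C1*exp(-b/2) + C2*exp(b/2)


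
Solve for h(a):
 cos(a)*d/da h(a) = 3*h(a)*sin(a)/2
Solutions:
 h(a) = C1/cos(a)^(3/2)


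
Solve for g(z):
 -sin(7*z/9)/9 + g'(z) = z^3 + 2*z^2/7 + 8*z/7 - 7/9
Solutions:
 g(z) = C1 + z^4/4 + 2*z^3/21 + 4*z^2/7 - 7*z/9 - cos(7*z/9)/7


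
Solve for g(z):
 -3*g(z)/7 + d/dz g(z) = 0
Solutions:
 g(z) = C1*exp(3*z/7)


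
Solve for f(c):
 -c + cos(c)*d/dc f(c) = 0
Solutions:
 f(c) = C1 + Integral(c/cos(c), c)


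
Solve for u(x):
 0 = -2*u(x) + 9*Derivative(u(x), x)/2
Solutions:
 u(x) = C1*exp(4*x/9)


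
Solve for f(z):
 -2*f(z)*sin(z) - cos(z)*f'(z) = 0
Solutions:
 f(z) = C1*cos(z)^2


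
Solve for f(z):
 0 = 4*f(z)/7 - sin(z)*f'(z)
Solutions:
 f(z) = C1*(cos(z) - 1)^(2/7)/(cos(z) + 1)^(2/7)


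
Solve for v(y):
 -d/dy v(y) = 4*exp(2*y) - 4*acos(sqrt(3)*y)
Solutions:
 v(y) = C1 + 4*y*acos(sqrt(3)*y) - 4*sqrt(3)*sqrt(1 - 3*y^2)/3 - 2*exp(2*y)


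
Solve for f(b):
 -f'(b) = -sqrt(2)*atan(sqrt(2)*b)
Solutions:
 f(b) = C1 + sqrt(2)*(b*atan(sqrt(2)*b) - sqrt(2)*log(2*b^2 + 1)/4)


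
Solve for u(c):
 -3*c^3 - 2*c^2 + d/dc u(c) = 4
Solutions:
 u(c) = C1 + 3*c^4/4 + 2*c^3/3 + 4*c


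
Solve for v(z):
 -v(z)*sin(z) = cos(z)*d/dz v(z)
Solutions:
 v(z) = C1*cos(z)


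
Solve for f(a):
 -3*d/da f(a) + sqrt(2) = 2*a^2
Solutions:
 f(a) = C1 - 2*a^3/9 + sqrt(2)*a/3


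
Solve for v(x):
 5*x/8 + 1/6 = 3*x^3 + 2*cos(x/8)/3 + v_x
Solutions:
 v(x) = C1 - 3*x^4/4 + 5*x^2/16 + x/6 - 16*sin(x/8)/3


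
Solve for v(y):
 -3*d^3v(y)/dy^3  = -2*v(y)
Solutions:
 v(y) = C3*exp(2^(1/3)*3^(2/3)*y/3) + (C1*sin(2^(1/3)*3^(1/6)*y/2) + C2*cos(2^(1/3)*3^(1/6)*y/2))*exp(-2^(1/3)*3^(2/3)*y/6)


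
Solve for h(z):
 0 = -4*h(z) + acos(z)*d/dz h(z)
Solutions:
 h(z) = C1*exp(4*Integral(1/acos(z), z))


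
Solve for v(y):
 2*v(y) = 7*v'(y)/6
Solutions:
 v(y) = C1*exp(12*y/7)


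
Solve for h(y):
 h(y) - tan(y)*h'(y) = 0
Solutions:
 h(y) = C1*sin(y)


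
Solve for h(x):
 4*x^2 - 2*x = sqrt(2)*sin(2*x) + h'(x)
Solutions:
 h(x) = C1 + 4*x^3/3 - x^2 + sqrt(2)*cos(2*x)/2


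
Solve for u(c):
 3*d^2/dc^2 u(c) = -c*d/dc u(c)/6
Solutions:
 u(c) = C1 + C2*erf(c/6)


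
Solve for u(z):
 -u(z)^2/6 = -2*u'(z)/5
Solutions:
 u(z) = -12/(C1 + 5*z)


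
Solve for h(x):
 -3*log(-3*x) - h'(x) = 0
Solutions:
 h(x) = C1 - 3*x*log(-x) + 3*x*(1 - log(3))


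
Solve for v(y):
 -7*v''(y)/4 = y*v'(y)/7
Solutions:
 v(y) = C1 + C2*erf(sqrt(2)*y/7)


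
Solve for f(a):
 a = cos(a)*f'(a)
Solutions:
 f(a) = C1 + Integral(a/cos(a), a)


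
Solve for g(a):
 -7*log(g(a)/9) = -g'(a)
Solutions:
 Integral(1/(-log(_y) + 2*log(3)), (_y, g(a)))/7 = C1 - a


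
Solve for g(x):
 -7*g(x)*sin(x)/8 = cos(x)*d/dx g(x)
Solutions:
 g(x) = C1*cos(x)^(7/8)


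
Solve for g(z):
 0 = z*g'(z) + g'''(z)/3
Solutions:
 g(z) = C1 + Integral(C2*airyai(-3^(1/3)*z) + C3*airybi(-3^(1/3)*z), z)


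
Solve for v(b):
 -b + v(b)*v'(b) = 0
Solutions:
 v(b) = -sqrt(C1 + b^2)
 v(b) = sqrt(C1 + b^2)


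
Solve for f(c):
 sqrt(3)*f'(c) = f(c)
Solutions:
 f(c) = C1*exp(sqrt(3)*c/3)


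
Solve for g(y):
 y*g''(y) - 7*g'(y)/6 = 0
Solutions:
 g(y) = C1 + C2*y^(13/6)


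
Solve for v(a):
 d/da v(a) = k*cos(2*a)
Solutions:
 v(a) = C1 + k*sin(2*a)/2


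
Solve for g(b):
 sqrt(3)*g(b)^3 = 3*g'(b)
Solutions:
 g(b) = -sqrt(6)*sqrt(-1/(C1 + sqrt(3)*b))/2
 g(b) = sqrt(6)*sqrt(-1/(C1 + sqrt(3)*b))/2


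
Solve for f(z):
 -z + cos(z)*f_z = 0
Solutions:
 f(z) = C1 + Integral(z/cos(z), z)


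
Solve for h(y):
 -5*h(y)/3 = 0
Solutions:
 h(y) = 0


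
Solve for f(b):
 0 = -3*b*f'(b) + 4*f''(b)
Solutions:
 f(b) = C1 + C2*erfi(sqrt(6)*b/4)


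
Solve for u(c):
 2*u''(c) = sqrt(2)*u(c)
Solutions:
 u(c) = C1*exp(-2^(3/4)*c/2) + C2*exp(2^(3/4)*c/2)


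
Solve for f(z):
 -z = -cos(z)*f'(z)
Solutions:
 f(z) = C1 + Integral(z/cos(z), z)


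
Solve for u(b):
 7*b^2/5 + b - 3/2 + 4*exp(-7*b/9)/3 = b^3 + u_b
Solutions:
 u(b) = C1 - b^4/4 + 7*b^3/15 + b^2/2 - 3*b/2 - 12*exp(-7*b/9)/7


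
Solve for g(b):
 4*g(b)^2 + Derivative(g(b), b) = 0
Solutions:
 g(b) = 1/(C1 + 4*b)


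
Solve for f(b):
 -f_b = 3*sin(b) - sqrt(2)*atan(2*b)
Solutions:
 f(b) = C1 + sqrt(2)*(b*atan(2*b) - log(4*b^2 + 1)/4) + 3*cos(b)


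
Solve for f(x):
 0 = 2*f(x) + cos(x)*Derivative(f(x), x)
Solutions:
 f(x) = C1*(sin(x) - 1)/(sin(x) + 1)


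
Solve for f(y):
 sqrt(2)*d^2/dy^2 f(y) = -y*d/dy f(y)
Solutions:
 f(y) = C1 + C2*erf(2^(1/4)*y/2)


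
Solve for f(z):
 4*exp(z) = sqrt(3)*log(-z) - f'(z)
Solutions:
 f(z) = C1 + sqrt(3)*z*log(-z) - sqrt(3)*z - 4*exp(z)


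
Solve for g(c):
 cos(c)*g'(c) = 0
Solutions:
 g(c) = C1


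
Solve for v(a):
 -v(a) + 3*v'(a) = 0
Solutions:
 v(a) = C1*exp(a/3)


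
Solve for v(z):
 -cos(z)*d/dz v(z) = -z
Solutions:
 v(z) = C1 + Integral(z/cos(z), z)


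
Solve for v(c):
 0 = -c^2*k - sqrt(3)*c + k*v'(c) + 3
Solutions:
 v(c) = C1 + c^3/3 + sqrt(3)*c^2/(2*k) - 3*c/k


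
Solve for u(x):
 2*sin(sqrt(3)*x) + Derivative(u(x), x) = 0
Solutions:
 u(x) = C1 + 2*sqrt(3)*cos(sqrt(3)*x)/3


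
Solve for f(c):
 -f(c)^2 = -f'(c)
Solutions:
 f(c) = -1/(C1 + c)


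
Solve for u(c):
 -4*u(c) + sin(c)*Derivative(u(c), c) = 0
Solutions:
 u(c) = C1*(cos(c)^2 - 2*cos(c) + 1)/(cos(c)^2 + 2*cos(c) + 1)


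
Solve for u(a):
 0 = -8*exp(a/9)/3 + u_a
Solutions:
 u(a) = C1 + 24*exp(a/9)


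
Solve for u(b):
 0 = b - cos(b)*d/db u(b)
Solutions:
 u(b) = C1 + Integral(b/cos(b), b)


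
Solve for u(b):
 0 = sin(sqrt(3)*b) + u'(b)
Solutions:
 u(b) = C1 + sqrt(3)*cos(sqrt(3)*b)/3


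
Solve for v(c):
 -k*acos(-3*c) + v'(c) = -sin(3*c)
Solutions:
 v(c) = C1 + k*(c*acos(-3*c) + sqrt(1 - 9*c^2)/3) + cos(3*c)/3


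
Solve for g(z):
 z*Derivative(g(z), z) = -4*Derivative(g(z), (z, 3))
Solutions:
 g(z) = C1 + Integral(C2*airyai(-2^(1/3)*z/2) + C3*airybi(-2^(1/3)*z/2), z)


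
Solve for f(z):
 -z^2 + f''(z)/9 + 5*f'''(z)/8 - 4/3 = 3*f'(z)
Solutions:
 f(z) = C1 + C2*exp(2*z*(-2 + sqrt(2434))/45) + C3*exp(-2*z*(2 + sqrt(2434))/45) - z^3/9 - z^2/81 - 5111*z/8748


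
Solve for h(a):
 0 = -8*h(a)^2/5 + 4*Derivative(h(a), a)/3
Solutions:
 h(a) = -5/(C1 + 6*a)


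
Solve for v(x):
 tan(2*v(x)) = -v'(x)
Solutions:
 v(x) = -asin(C1*exp(-2*x))/2 + pi/2
 v(x) = asin(C1*exp(-2*x))/2


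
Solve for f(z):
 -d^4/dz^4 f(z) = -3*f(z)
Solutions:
 f(z) = C1*exp(-3^(1/4)*z) + C2*exp(3^(1/4)*z) + C3*sin(3^(1/4)*z) + C4*cos(3^(1/4)*z)


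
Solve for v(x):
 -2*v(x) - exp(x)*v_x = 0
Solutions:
 v(x) = C1*exp(2*exp(-x))


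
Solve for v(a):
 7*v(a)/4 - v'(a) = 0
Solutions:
 v(a) = C1*exp(7*a/4)


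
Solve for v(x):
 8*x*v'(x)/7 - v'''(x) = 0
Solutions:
 v(x) = C1 + Integral(C2*airyai(2*7^(2/3)*x/7) + C3*airybi(2*7^(2/3)*x/7), x)


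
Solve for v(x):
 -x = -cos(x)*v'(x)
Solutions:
 v(x) = C1 + Integral(x/cos(x), x)


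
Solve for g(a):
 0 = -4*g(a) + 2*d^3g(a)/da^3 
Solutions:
 g(a) = C3*exp(2^(1/3)*a) + (C1*sin(2^(1/3)*sqrt(3)*a/2) + C2*cos(2^(1/3)*sqrt(3)*a/2))*exp(-2^(1/3)*a/2)


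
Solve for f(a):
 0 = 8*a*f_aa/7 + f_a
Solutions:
 f(a) = C1 + C2*a^(1/8)


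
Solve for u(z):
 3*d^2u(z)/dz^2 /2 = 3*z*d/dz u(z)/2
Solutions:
 u(z) = C1 + C2*erfi(sqrt(2)*z/2)


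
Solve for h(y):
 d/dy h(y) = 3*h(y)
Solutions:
 h(y) = C1*exp(3*y)


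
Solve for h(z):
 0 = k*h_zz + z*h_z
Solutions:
 h(z) = C1 + C2*sqrt(k)*erf(sqrt(2)*z*sqrt(1/k)/2)


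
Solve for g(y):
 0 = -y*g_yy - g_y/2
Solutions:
 g(y) = C1 + C2*sqrt(y)


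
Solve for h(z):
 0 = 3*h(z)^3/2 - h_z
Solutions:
 h(z) = -sqrt(-1/(C1 + 3*z))
 h(z) = sqrt(-1/(C1 + 3*z))


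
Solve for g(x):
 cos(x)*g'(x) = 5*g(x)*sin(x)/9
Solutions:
 g(x) = C1/cos(x)^(5/9)


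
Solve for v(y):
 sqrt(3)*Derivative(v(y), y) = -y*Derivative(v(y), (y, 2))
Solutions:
 v(y) = C1 + C2*y^(1 - sqrt(3))


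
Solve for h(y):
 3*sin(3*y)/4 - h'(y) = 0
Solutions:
 h(y) = C1 - cos(3*y)/4


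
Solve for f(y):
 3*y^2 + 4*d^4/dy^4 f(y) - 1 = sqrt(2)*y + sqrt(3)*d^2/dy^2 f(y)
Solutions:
 f(y) = C1 + C2*y + C3*exp(-3^(1/4)*y/2) + C4*exp(3^(1/4)*y/2) + sqrt(3)*y^4/12 - sqrt(6)*y^3/18 + y^2*(4 - sqrt(3)/6)


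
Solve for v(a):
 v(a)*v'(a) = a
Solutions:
 v(a) = -sqrt(C1 + a^2)
 v(a) = sqrt(C1 + a^2)


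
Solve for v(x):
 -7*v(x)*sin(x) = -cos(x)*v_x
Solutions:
 v(x) = C1/cos(x)^7


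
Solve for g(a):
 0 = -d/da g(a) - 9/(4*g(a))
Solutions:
 g(a) = -sqrt(C1 - 18*a)/2
 g(a) = sqrt(C1 - 18*a)/2


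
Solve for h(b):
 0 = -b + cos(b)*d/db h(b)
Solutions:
 h(b) = C1 + Integral(b/cos(b), b)


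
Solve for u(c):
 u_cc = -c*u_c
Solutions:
 u(c) = C1 + C2*erf(sqrt(2)*c/2)


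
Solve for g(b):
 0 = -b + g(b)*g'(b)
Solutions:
 g(b) = -sqrt(C1 + b^2)
 g(b) = sqrt(C1 + b^2)


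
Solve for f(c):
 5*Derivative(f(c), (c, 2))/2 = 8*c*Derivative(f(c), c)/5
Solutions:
 f(c) = C1 + C2*erfi(2*sqrt(2)*c/5)


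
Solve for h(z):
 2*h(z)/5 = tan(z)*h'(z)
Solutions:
 h(z) = C1*sin(z)^(2/5)


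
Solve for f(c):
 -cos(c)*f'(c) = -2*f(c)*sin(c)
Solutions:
 f(c) = C1/cos(c)^2


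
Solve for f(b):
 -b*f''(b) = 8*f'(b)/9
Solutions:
 f(b) = C1 + C2*b^(1/9)


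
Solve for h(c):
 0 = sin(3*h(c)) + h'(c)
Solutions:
 h(c) = -acos((-C1 - exp(6*c))/(C1 - exp(6*c)))/3 + 2*pi/3
 h(c) = acos((-C1 - exp(6*c))/(C1 - exp(6*c)))/3


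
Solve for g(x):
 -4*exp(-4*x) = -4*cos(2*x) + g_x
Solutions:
 g(x) = C1 + 2*sin(2*x) + exp(-4*x)


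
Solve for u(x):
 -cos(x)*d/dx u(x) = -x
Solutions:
 u(x) = C1 + Integral(x/cos(x), x)


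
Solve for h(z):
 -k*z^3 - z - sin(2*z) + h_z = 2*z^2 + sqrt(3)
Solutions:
 h(z) = C1 + k*z^4/4 + 2*z^3/3 + z^2/2 + sqrt(3)*z - cos(2*z)/2


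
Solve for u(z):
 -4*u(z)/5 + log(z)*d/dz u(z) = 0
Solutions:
 u(z) = C1*exp(4*li(z)/5)


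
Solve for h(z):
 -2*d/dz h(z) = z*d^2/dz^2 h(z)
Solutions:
 h(z) = C1 + C2/z


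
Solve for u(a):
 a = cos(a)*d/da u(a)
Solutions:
 u(a) = C1 + Integral(a/cos(a), a)


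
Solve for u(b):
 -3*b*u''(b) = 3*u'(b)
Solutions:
 u(b) = C1 + C2*log(b)


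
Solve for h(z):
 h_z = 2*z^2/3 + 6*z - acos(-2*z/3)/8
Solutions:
 h(z) = C1 + 2*z^3/9 + 3*z^2 - z*acos(-2*z/3)/8 - sqrt(9 - 4*z^2)/16


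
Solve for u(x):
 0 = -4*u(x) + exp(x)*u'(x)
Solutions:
 u(x) = C1*exp(-4*exp(-x))


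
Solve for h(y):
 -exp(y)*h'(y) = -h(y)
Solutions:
 h(y) = C1*exp(-exp(-y))


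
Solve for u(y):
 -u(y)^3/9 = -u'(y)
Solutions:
 u(y) = -3*sqrt(2)*sqrt(-1/(C1 + y))/2
 u(y) = 3*sqrt(2)*sqrt(-1/(C1 + y))/2


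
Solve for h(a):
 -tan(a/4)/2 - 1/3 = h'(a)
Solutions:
 h(a) = C1 - a/3 + 2*log(cos(a/4))


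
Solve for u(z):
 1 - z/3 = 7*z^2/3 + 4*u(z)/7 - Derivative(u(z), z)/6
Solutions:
 u(z) = C1*exp(24*z/7) - 49*z^2/12 - 427*z/144 + 3059/3456


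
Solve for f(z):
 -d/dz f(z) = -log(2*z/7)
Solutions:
 f(z) = C1 + z*log(z) + z*log(2/7) - z


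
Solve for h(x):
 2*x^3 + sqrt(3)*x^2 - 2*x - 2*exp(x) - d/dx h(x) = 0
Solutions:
 h(x) = C1 + x^4/2 + sqrt(3)*x^3/3 - x^2 - 2*exp(x)


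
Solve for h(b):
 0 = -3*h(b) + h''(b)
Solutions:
 h(b) = C1*exp(-sqrt(3)*b) + C2*exp(sqrt(3)*b)


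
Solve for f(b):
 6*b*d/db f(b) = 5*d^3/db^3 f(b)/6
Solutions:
 f(b) = C1 + Integral(C2*airyai(30^(2/3)*b/5) + C3*airybi(30^(2/3)*b/5), b)


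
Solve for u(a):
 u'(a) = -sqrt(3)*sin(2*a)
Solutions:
 u(a) = C1 + sqrt(3)*cos(2*a)/2


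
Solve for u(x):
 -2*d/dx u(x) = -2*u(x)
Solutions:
 u(x) = C1*exp(x)


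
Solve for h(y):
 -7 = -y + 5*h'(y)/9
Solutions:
 h(y) = C1 + 9*y^2/10 - 63*y/5


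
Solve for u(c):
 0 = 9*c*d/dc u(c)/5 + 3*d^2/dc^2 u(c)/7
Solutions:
 u(c) = C1 + C2*erf(sqrt(210)*c/10)


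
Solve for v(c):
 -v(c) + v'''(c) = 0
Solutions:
 v(c) = C3*exp(c) + (C1*sin(sqrt(3)*c/2) + C2*cos(sqrt(3)*c/2))*exp(-c/2)


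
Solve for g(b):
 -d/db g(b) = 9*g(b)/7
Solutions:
 g(b) = C1*exp(-9*b/7)


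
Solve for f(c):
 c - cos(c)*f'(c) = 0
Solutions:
 f(c) = C1 + Integral(c/cos(c), c)


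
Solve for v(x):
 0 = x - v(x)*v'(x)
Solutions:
 v(x) = -sqrt(C1 + x^2)
 v(x) = sqrt(C1 + x^2)


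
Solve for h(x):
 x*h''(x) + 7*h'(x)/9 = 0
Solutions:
 h(x) = C1 + C2*x^(2/9)


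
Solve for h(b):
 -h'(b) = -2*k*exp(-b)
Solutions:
 h(b) = C1 - 2*k*exp(-b)


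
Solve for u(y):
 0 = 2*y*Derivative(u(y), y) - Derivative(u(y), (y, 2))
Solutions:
 u(y) = C1 + C2*erfi(y)


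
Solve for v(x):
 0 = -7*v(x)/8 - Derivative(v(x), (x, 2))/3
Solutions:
 v(x) = C1*sin(sqrt(42)*x/4) + C2*cos(sqrt(42)*x/4)


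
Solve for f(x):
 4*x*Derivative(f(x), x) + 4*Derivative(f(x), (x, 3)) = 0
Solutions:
 f(x) = C1 + Integral(C2*airyai(-x) + C3*airybi(-x), x)


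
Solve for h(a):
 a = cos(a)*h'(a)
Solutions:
 h(a) = C1 + Integral(a/cos(a), a)


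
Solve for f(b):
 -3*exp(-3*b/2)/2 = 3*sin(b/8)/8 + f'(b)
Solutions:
 f(b) = C1 + 3*cos(b/8) + exp(-3*b/2)


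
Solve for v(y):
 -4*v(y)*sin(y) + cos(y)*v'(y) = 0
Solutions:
 v(y) = C1/cos(y)^4


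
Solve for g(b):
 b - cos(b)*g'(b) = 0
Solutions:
 g(b) = C1 + Integral(b/cos(b), b)


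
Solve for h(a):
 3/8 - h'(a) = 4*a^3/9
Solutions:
 h(a) = C1 - a^4/9 + 3*a/8


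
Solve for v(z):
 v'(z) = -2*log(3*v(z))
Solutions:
 Integral(1/(log(_y) + log(3)), (_y, v(z)))/2 = C1 - z


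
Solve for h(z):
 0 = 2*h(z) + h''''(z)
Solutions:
 h(z) = (C1*sin(2^(3/4)*z/2) + C2*cos(2^(3/4)*z/2))*exp(-2^(3/4)*z/2) + (C3*sin(2^(3/4)*z/2) + C4*cos(2^(3/4)*z/2))*exp(2^(3/4)*z/2)


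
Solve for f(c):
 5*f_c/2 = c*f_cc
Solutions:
 f(c) = C1 + C2*c^(7/2)


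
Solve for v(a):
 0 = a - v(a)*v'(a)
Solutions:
 v(a) = -sqrt(C1 + a^2)
 v(a) = sqrt(C1 + a^2)


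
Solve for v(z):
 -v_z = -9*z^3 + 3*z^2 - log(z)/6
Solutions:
 v(z) = C1 + 9*z^4/4 - z^3 + z*log(z)/6 - z/6


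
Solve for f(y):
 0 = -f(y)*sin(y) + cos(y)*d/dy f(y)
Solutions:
 f(y) = C1/cos(y)


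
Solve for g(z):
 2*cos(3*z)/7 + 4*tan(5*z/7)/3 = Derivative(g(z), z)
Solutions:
 g(z) = C1 - 28*log(cos(5*z/7))/15 + 2*sin(3*z)/21


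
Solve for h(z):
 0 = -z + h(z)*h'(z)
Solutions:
 h(z) = -sqrt(C1 + z^2)
 h(z) = sqrt(C1 + z^2)


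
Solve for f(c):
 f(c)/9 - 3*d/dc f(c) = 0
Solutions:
 f(c) = C1*exp(c/27)


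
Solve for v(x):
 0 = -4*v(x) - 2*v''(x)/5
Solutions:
 v(x) = C1*sin(sqrt(10)*x) + C2*cos(sqrt(10)*x)


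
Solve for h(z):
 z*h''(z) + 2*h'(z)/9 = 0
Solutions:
 h(z) = C1 + C2*z^(7/9)


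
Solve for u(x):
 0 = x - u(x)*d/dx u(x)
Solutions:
 u(x) = -sqrt(C1 + x^2)
 u(x) = sqrt(C1 + x^2)


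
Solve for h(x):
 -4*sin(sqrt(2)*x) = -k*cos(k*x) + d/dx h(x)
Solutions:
 h(x) = C1 + sin(k*x) + 2*sqrt(2)*cos(sqrt(2)*x)


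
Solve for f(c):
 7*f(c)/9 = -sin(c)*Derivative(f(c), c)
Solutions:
 f(c) = C1*(cos(c) + 1)^(7/18)/(cos(c) - 1)^(7/18)


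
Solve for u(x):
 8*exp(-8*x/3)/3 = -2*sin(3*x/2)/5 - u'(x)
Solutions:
 u(x) = C1 + 4*cos(3*x/2)/15 + exp(-8*x/3)


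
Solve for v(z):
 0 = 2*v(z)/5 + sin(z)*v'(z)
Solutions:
 v(z) = C1*(cos(z) + 1)^(1/5)/(cos(z) - 1)^(1/5)


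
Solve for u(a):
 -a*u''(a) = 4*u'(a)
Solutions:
 u(a) = C1 + C2/a^3


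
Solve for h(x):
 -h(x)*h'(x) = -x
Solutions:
 h(x) = -sqrt(C1 + x^2)
 h(x) = sqrt(C1 + x^2)


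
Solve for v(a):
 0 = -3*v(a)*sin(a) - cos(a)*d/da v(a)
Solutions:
 v(a) = C1*cos(a)^3


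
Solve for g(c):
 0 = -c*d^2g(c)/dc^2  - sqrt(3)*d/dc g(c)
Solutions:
 g(c) = C1 + C2*c^(1 - sqrt(3))


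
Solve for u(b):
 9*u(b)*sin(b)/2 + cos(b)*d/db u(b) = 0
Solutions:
 u(b) = C1*cos(b)^(9/2)


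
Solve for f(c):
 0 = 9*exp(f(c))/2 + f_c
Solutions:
 f(c) = log(1/(C1 + 9*c)) + log(2)


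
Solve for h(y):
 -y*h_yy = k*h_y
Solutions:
 h(y) = C1 + y^(1 - re(k))*(C2*sin(log(y)*Abs(im(k))) + C3*cos(log(y)*im(k)))


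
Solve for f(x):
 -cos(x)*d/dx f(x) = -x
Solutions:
 f(x) = C1 + Integral(x/cos(x), x)


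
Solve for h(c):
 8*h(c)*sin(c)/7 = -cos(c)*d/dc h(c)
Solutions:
 h(c) = C1*cos(c)^(8/7)


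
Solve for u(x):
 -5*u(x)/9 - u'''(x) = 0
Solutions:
 u(x) = C3*exp(-15^(1/3)*x/3) + (C1*sin(3^(5/6)*5^(1/3)*x/6) + C2*cos(3^(5/6)*5^(1/3)*x/6))*exp(15^(1/3)*x/6)


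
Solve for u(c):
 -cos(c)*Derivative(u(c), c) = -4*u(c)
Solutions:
 u(c) = C1*(sin(c)^2 + 2*sin(c) + 1)/(sin(c)^2 - 2*sin(c) + 1)


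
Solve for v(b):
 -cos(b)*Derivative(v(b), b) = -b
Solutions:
 v(b) = C1 + Integral(b/cos(b), b)


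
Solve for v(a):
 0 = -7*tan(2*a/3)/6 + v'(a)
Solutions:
 v(a) = C1 - 7*log(cos(2*a/3))/4


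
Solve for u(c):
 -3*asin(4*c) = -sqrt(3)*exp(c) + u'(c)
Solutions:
 u(c) = C1 - 3*c*asin(4*c) - 3*sqrt(1 - 16*c^2)/4 + sqrt(3)*exp(c)


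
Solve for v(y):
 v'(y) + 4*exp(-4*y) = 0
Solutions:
 v(y) = C1 + exp(-4*y)


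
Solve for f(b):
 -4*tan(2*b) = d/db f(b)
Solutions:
 f(b) = C1 + 2*log(cos(2*b))


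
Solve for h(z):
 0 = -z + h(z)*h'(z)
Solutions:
 h(z) = -sqrt(C1 + z^2)
 h(z) = sqrt(C1 + z^2)


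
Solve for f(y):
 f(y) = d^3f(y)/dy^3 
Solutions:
 f(y) = C3*exp(y) + (C1*sin(sqrt(3)*y/2) + C2*cos(sqrt(3)*y/2))*exp(-y/2)


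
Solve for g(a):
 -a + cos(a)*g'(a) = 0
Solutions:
 g(a) = C1 + Integral(a/cos(a), a)


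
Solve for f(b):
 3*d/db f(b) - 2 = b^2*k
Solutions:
 f(b) = C1 + b^3*k/9 + 2*b/3


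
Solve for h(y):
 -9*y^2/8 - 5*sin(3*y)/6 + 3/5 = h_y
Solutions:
 h(y) = C1 - 3*y^3/8 + 3*y/5 + 5*cos(3*y)/18


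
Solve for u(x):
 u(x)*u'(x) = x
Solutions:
 u(x) = -sqrt(C1 + x^2)
 u(x) = sqrt(C1 + x^2)


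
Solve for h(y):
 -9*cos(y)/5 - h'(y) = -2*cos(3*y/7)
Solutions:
 h(y) = C1 + 14*sin(3*y/7)/3 - 9*sin(y)/5


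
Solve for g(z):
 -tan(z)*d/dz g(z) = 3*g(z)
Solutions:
 g(z) = C1/sin(z)^3


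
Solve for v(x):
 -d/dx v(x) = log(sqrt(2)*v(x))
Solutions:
 2*Integral(1/(2*log(_y) + log(2)), (_y, v(x))) = C1 - x


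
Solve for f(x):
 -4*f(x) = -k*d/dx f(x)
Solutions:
 f(x) = C1*exp(4*x/k)


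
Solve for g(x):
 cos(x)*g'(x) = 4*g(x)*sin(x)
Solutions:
 g(x) = C1/cos(x)^4


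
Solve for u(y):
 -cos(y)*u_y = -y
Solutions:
 u(y) = C1 + Integral(y/cos(y), y)


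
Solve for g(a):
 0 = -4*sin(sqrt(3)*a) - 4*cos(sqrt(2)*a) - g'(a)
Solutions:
 g(a) = C1 - 2*sqrt(2)*sin(sqrt(2)*a) + 4*sqrt(3)*cos(sqrt(3)*a)/3


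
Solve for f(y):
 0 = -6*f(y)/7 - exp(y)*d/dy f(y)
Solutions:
 f(y) = C1*exp(6*exp(-y)/7)


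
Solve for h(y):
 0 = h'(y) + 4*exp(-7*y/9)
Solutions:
 h(y) = C1 + 36*exp(-7*y/9)/7


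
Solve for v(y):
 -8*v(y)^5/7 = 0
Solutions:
 v(y) = 0


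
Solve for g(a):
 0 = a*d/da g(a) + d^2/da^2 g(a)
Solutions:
 g(a) = C1 + C2*erf(sqrt(2)*a/2)


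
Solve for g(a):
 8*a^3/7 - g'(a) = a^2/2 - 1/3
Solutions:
 g(a) = C1 + 2*a^4/7 - a^3/6 + a/3


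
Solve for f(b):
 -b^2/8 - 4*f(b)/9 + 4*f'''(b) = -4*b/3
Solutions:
 f(b) = C3*exp(3^(1/3)*b/3) - 9*b^2/32 + 3*b + (C1*sin(3^(5/6)*b/6) + C2*cos(3^(5/6)*b/6))*exp(-3^(1/3)*b/6)


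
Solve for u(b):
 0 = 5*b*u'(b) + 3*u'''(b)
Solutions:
 u(b) = C1 + Integral(C2*airyai(-3^(2/3)*5^(1/3)*b/3) + C3*airybi(-3^(2/3)*5^(1/3)*b/3), b)


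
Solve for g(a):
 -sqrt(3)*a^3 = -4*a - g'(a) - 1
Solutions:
 g(a) = C1 + sqrt(3)*a^4/4 - 2*a^2 - a


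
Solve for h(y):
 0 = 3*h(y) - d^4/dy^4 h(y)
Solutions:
 h(y) = C1*exp(-3^(1/4)*y) + C2*exp(3^(1/4)*y) + C3*sin(3^(1/4)*y) + C4*cos(3^(1/4)*y)


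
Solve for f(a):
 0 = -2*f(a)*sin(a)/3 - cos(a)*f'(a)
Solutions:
 f(a) = C1*cos(a)^(2/3)


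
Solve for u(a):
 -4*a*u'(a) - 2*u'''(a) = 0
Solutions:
 u(a) = C1 + Integral(C2*airyai(-2^(1/3)*a) + C3*airybi(-2^(1/3)*a), a)


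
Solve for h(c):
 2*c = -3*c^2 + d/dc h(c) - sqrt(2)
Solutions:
 h(c) = C1 + c^3 + c^2 + sqrt(2)*c


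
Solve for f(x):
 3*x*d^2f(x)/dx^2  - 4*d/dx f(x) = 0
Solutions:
 f(x) = C1 + C2*x^(7/3)


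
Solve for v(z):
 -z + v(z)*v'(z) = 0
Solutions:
 v(z) = -sqrt(C1 + z^2)
 v(z) = sqrt(C1 + z^2)


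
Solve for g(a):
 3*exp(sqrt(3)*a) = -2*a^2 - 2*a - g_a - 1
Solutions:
 g(a) = C1 - 2*a^3/3 - a^2 - a - sqrt(3)*exp(sqrt(3)*a)


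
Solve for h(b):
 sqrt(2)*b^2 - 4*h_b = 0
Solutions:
 h(b) = C1 + sqrt(2)*b^3/12


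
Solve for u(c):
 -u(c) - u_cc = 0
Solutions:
 u(c) = C1*sin(c) + C2*cos(c)


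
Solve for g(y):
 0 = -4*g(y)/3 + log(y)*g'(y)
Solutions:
 g(y) = C1*exp(4*li(y)/3)


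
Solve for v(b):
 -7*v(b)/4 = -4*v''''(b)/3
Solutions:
 v(b) = C1*exp(-21^(1/4)*b/2) + C2*exp(21^(1/4)*b/2) + C3*sin(21^(1/4)*b/2) + C4*cos(21^(1/4)*b/2)


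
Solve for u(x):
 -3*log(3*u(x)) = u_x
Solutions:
 Integral(1/(log(_y) + log(3)), (_y, u(x)))/3 = C1 - x


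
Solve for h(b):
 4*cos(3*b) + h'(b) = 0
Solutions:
 h(b) = C1 - 4*sin(3*b)/3


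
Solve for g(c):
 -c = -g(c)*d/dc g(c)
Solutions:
 g(c) = -sqrt(C1 + c^2)
 g(c) = sqrt(C1 + c^2)


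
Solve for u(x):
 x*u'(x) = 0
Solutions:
 u(x) = C1


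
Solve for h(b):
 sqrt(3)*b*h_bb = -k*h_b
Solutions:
 h(b) = C1 + b^(-sqrt(3)*re(k)/3 + 1)*(C2*sin(sqrt(3)*log(b)*Abs(im(k))/3) + C3*cos(sqrt(3)*log(b)*im(k)/3))


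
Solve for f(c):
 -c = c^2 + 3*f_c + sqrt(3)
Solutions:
 f(c) = C1 - c^3/9 - c^2/6 - sqrt(3)*c/3


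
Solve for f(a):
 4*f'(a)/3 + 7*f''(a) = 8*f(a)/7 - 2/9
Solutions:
 f(a) = C1*exp(2*a*(-1 + sqrt(19))/21) + C2*exp(-2*a*(1 + sqrt(19))/21) + 7/36


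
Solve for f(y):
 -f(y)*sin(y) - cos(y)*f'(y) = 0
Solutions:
 f(y) = C1*cos(y)


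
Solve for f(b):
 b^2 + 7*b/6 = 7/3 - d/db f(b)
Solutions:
 f(b) = C1 - b^3/3 - 7*b^2/12 + 7*b/3


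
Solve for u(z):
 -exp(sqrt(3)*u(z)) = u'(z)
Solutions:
 u(z) = sqrt(3)*(2*log(1/(C1 + z)) - log(3))/6


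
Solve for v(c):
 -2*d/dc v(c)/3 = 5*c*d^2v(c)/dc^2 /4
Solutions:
 v(c) = C1 + C2*c^(7/15)


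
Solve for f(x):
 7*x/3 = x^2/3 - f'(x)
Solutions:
 f(x) = C1 + x^3/9 - 7*x^2/6


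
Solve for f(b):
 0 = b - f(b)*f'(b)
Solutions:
 f(b) = -sqrt(C1 + b^2)
 f(b) = sqrt(C1 + b^2)


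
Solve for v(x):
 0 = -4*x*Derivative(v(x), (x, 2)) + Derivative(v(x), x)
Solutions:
 v(x) = C1 + C2*x^(5/4)


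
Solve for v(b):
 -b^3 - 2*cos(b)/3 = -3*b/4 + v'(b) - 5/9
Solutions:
 v(b) = C1 - b^4/4 + 3*b^2/8 + 5*b/9 - 2*sin(b)/3


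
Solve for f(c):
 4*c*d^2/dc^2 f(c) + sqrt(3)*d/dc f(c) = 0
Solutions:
 f(c) = C1 + C2*c^(1 - sqrt(3)/4)


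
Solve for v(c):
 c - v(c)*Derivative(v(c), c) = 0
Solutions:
 v(c) = -sqrt(C1 + c^2)
 v(c) = sqrt(C1 + c^2)


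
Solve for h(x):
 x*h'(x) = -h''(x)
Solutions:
 h(x) = C1 + C2*erf(sqrt(2)*x/2)


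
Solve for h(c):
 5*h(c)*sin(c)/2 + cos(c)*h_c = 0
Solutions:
 h(c) = C1*cos(c)^(5/2)


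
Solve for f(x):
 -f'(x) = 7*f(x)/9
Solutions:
 f(x) = C1*exp(-7*x/9)


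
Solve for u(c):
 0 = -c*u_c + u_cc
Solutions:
 u(c) = C1 + C2*erfi(sqrt(2)*c/2)


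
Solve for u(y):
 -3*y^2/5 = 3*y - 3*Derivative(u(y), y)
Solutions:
 u(y) = C1 + y^3/15 + y^2/2


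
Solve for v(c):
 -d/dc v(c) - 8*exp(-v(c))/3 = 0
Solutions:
 v(c) = log(C1 - 8*c/3)


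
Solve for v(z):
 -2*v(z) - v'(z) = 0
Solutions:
 v(z) = C1*exp(-2*z)


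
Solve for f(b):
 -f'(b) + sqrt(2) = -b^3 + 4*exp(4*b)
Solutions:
 f(b) = C1 + b^4/4 + sqrt(2)*b - exp(4*b)


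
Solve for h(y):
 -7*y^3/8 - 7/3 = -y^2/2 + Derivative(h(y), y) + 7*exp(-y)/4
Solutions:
 h(y) = C1 - 7*y^4/32 + y^3/6 - 7*y/3 + 7*exp(-y)/4


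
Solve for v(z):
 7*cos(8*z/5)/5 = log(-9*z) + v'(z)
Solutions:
 v(z) = C1 - z*log(-z) - 2*z*log(3) + z + 7*sin(8*z/5)/8


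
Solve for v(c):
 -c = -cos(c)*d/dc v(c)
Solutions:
 v(c) = C1 + Integral(c/cos(c), c)


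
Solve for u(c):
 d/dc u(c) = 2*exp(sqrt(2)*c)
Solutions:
 u(c) = C1 + sqrt(2)*exp(sqrt(2)*c)


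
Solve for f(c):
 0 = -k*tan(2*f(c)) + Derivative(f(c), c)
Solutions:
 f(c) = -asin(C1*exp(2*c*k))/2 + pi/2
 f(c) = asin(C1*exp(2*c*k))/2


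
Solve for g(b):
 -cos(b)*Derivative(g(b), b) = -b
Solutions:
 g(b) = C1 + Integral(b/cos(b), b)


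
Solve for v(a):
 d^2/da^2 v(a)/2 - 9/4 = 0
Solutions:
 v(a) = C1 + C2*a + 9*a^2/4


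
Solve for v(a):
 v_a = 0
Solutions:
 v(a) = C1


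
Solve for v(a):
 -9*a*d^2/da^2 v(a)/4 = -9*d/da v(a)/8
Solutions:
 v(a) = C1 + C2*a^(3/2)


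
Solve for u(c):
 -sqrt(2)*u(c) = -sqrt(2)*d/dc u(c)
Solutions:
 u(c) = C1*exp(c)


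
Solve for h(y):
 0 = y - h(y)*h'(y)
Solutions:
 h(y) = -sqrt(C1 + y^2)
 h(y) = sqrt(C1 + y^2)


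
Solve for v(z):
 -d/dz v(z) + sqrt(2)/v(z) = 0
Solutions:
 v(z) = -sqrt(C1 + 2*sqrt(2)*z)
 v(z) = sqrt(C1 + 2*sqrt(2)*z)


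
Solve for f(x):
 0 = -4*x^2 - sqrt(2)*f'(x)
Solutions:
 f(x) = C1 - 2*sqrt(2)*x^3/3


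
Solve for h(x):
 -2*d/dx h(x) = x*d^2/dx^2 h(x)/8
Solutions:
 h(x) = C1 + C2/x^15


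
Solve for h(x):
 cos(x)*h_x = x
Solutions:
 h(x) = C1 + Integral(x/cos(x), x)


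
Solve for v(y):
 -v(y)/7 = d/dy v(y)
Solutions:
 v(y) = C1*exp(-y/7)


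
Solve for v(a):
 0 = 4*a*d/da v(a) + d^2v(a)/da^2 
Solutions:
 v(a) = C1 + C2*erf(sqrt(2)*a)


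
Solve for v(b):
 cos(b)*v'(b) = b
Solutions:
 v(b) = C1 + Integral(b/cos(b), b)


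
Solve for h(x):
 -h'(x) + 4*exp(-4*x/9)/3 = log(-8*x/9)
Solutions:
 h(x) = C1 - x*log(-x) + x*(-3*log(2) + 1 + 2*log(3)) - 3*exp(-4*x/9)


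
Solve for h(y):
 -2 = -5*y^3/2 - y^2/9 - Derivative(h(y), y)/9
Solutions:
 h(y) = C1 - 45*y^4/8 - y^3/3 + 18*y


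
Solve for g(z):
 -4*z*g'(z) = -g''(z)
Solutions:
 g(z) = C1 + C2*erfi(sqrt(2)*z)


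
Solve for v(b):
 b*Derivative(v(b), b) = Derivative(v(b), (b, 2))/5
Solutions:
 v(b) = C1 + C2*erfi(sqrt(10)*b/2)


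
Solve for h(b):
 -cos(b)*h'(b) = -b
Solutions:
 h(b) = C1 + Integral(b/cos(b), b)


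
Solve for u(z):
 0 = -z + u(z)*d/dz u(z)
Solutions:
 u(z) = -sqrt(C1 + z^2)
 u(z) = sqrt(C1 + z^2)


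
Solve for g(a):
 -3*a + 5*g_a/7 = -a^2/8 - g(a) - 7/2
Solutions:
 g(a) = C1*exp(-7*a/5) - a^2/8 + 89*a/28 - 1131/196


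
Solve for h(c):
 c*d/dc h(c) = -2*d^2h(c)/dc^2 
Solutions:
 h(c) = C1 + C2*erf(c/2)


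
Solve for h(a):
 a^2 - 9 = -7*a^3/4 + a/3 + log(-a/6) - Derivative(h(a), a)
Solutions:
 h(a) = C1 - 7*a^4/16 - a^3/3 + a^2/6 + a*log(-a) + a*(8 - log(6))


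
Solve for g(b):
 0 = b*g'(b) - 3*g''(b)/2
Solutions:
 g(b) = C1 + C2*erfi(sqrt(3)*b/3)


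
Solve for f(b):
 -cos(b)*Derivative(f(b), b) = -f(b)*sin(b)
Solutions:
 f(b) = C1/cos(b)


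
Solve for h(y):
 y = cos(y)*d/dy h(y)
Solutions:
 h(y) = C1 + Integral(y/cos(y), y)


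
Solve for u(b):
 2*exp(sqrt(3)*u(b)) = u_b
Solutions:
 u(b) = sqrt(3)*(2*log(-1/(C1 + 2*b)) - log(3))/6


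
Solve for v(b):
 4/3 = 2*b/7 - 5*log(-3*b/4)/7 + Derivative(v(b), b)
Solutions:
 v(b) = C1 - b^2/7 + 5*b*log(-b)/7 + b*(-30*log(2) + 13 + 15*log(3))/21


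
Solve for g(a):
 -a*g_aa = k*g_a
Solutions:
 g(a) = C1 + a^(1 - re(k))*(C2*sin(log(a)*Abs(im(k))) + C3*cos(log(a)*im(k)))


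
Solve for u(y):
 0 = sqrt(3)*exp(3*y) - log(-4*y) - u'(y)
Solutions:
 u(y) = C1 - y*log(-y) + y*(1 - 2*log(2)) + sqrt(3)*exp(3*y)/3


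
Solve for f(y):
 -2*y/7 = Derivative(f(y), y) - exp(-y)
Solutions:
 f(y) = C1 - y^2/7 - exp(-y)


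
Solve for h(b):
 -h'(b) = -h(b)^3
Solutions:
 h(b) = -sqrt(2)*sqrt(-1/(C1 + b))/2
 h(b) = sqrt(2)*sqrt(-1/(C1 + b))/2


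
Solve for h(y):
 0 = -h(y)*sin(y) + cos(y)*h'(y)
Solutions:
 h(y) = C1/cos(y)


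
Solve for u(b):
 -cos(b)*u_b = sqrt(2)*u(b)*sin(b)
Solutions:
 u(b) = C1*cos(b)^(sqrt(2))


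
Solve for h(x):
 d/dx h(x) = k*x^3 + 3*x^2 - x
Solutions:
 h(x) = C1 + k*x^4/4 + x^3 - x^2/2


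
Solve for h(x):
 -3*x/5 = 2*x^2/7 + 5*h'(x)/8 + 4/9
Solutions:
 h(x) = C1 - 16*x^3/105 - 12*x^2/25 - 32*x/45


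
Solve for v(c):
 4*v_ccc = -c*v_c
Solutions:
 v(c) = C1 + Integral(C2*airyai(-2^(1/3)*c/2) + C3*airybi(-2^(1/3)*c/2), c)


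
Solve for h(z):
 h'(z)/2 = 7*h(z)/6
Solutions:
 h(z) = C1*exp(7*z/3)


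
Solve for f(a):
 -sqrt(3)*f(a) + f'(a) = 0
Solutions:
 f(a) = C1*exp(sqrt(3)*a)


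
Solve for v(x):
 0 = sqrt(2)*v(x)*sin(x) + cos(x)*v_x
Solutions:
 v(x) = C1*cos(x)^(sqrt(2))


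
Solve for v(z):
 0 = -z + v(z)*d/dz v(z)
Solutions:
 v(z) = -sqrt(C1 + z^2)
 v(z) = sqrt(C1 + z^2)


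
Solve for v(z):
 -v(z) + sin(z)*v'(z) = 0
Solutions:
 v(z) = C1*sqrt(cos(z) - 1)/sqrt(cos(z) + 1)


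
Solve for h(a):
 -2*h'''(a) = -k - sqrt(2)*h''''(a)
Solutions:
 h(a) = C1 + C2*a + C3*a^2 + C4*exp(sqrt(2)*a) + a^3*k/12


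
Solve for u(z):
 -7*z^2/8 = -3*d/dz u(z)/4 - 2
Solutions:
 u(z) = C1 + 7*z^3/18 - 8*z/3


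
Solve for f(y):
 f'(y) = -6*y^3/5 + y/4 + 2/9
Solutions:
 f(y) = C1 - 3*y^4/10 + y^2/8 + 2*y/9


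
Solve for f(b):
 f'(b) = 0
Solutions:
 f(b) = C1


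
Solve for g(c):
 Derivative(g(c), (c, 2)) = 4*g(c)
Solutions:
 g(c) = C1*exp(-2*c) + C2*exp(2*c)


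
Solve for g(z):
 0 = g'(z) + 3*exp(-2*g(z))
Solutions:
 g(z) = log(-sqrt(C1 - 6*z))
 g(z) = log(C1 - 6*z)/2


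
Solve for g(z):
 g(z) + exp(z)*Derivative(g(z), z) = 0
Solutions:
 g(z) = C1*exp(exp(-z))


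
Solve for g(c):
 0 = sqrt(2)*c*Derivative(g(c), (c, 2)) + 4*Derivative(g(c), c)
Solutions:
 g(c) = C1 + C2*c^(1 - 2*sqrt(2))


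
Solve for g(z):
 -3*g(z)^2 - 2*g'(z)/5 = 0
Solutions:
 g(z) = 2/(C1 + 15*z)


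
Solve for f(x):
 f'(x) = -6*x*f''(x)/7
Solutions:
 f(x) = C1 + C2/x^(1/6)


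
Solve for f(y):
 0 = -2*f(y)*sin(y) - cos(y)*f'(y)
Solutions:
 f(y) = C1*cos(y)^2


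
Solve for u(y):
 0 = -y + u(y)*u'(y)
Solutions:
 u(y) = -sqrt(C1 + y^2)
 u(y) = sqrt(C1 + y^2)


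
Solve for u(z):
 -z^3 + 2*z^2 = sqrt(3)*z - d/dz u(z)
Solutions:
 u(z) = C1 + z^4/4 - 2*z^3/3 + sqrt(3)*z^2/2


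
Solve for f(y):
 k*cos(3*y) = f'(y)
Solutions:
 f(y) = C1 + k*sin(3*y)/3


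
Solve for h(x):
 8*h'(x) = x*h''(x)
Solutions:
 h(x) = C1 + C2*x^9


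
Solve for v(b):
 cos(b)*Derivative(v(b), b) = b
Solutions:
 v(b) = C1 + Integral(b/cos(b), b)


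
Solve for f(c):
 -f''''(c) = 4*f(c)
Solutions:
 f(c) = (C1*sin(c) + C2*cos(c))*exp(-c) + (C3*sin(c) + C4*cos(c))*exp(c)


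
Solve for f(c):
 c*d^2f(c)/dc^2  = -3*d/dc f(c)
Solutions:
 f(c) = C1 + C2/c^2


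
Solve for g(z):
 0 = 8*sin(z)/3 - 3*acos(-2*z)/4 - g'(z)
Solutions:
 g(z) = C1 - 3*z*acos(-2*z)/4 - 3*sqrt(1 - 4*z^2)/8 - 8*cos(z)/3


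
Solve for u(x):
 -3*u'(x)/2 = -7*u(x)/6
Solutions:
 u(x) = C1*exp(7*x/9)


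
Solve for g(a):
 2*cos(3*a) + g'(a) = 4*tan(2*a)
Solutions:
 g(a) = C1 - 2*log(cos(2*a)) - 2*sin(3*a)/3


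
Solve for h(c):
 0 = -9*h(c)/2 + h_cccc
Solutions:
 h(c) = C1*exp(-2^(3/4)*sqrt(3)*c/2) + C2*exp(2^(3/4)*sqrt(3)*c/2) + C3*sin(2^(3/4)*sqrt(3)*c/2) + C4*cos(2^(3/4)*sqrt(3)*c/2)


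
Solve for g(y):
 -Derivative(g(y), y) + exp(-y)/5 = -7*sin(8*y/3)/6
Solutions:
 g(y) = C1 - 7*cos(8*y/3)/16 - exp(-y)/5


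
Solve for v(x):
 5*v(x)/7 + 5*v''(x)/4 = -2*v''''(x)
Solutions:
 v(x) = (C1*sin(14^(3/4)*5^(1/4)*x*cos(atan(sqrt(3255)/35)/2)/14) + C2*cos(14^(3/4)*5^(1/4)*x*cos(atan(sqrt(3255)/35)/2)/14))*exp(-14^(3/4)*5^(1/4)*x*sin(atan(sqrt(3255)/35)/2)/14) + (C3*sin(14^(3/4)*5^(1/4)*x*cos(atan(sqrt(3255)/35)/2)/14) + C4*cos(14^(3/4)*5^(1/4)*x*cos(atan(sqrt(3255)/35)/2)/14))*exp(14^(3/4)*5^(1/4)*x*sin(atan(sqrt(3255)/35)/2)/14)


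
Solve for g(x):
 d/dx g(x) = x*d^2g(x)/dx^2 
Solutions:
 g(x) = C1 + C2*x^2


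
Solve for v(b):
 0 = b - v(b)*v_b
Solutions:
 v(b) = -sqrt(C1 + b^2)
 v(b) = sqrt(C1 + b^2)


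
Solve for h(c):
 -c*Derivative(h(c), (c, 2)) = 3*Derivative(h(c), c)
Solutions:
 h(c) = C1 + C2/c^2


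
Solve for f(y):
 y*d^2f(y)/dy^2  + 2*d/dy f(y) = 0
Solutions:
 f(y) = C1 + C2/y


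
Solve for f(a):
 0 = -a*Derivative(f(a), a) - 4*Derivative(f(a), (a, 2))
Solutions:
 f(a) = C1 + C2*erf(sqrt(2)*a/4)


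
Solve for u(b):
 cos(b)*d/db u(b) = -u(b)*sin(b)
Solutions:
 u(b) = C1*cos(b)


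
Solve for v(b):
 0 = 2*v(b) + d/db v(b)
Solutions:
 v(b) = C1*exp(-2*b)


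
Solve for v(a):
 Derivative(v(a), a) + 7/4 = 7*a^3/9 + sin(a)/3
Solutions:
 v(a) = C1 + 7*a^4/36 - 7*a/4 - cos(a)/3


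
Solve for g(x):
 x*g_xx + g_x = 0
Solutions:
 g(x) = C1 + C2*log(x)


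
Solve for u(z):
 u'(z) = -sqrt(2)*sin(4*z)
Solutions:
 u(z) = C1 + sqrt(2)*cos(4*z)/4


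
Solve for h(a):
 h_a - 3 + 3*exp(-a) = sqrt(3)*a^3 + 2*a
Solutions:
 h(a) = C1 + sqrt(3)*a^4/4 + a^2 + 3*a + 3*exp(-a)


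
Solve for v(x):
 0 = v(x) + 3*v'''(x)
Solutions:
 v(x) = C3*exp(-3^(2/3)*x/3) + (C1*sin(3^(1/6)*x/2) + C2*cos(3^(1/6)*x/2))*exp(3^(2/3)*x/6)


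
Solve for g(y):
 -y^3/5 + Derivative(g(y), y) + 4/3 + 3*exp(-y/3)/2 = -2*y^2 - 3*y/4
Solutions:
 g(y) = C1 + y^4/20 - 2*y^3/3 - 3*y^2/8 - 4*y/3 + 9*exp(-y/3)/2


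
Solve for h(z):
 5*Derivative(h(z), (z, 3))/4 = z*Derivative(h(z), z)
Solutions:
 h(z) = C1 + Integral(C2*airyai(10^(2/3)*z/5) + C3*airybi(10^(2/3)*z/5), z)


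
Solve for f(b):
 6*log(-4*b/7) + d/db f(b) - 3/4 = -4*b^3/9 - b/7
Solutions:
 f(b) = C1 - b^4/9 - b^2/14 - 6*b*log(-b) + b*(-12*log(2) + 27/4 + 6*log(7))


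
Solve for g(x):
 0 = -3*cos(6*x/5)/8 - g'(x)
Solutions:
 g(x) = C1 - 5*sin(6*x/5)/16


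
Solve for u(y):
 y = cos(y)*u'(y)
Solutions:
 u(y) = C1 + Integral(y/cos(y), y)


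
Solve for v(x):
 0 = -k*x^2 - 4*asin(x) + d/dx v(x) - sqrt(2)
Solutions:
 v(x) = C1 + k*x^3/3 + 4*x*asin(x) + sqrt(2)*x + 4*sqrt(1 - x^2)


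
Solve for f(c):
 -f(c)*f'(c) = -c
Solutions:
 f(c) = -sqrt(C1 + c^2)
 f(c) = sqrt(C1 + c^2)


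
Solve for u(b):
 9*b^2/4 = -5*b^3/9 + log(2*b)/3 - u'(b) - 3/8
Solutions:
 u(b) = C1 - 5*b^4/36 - 3*b^3/4 + b*log(b)/3 - 17*b/24 + b*log(2)/3


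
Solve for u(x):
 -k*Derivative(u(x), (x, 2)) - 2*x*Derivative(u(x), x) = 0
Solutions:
 u(x) = C1 + C2*sqrt(k)*erf(x*sqrt(1/k))


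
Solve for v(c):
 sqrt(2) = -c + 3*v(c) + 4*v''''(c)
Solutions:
 v(c) = c/3 + (C1*sin(3^(1/4)*c/2) + C2*cos(3^(1/4)*c/2))*exp(-3^(1/4)*c/2) + (C3*sin(3^(1/4)*c/2) + C4*cos(3^(1/4)*c/2))*exp(3^(1/4)*c/2) + sqrt(2)/3


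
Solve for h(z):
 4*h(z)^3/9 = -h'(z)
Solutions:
 h(z) = -3*sqrt(2)*sqrt(-1/(C1 - 4*z))/2
 h(z) = 3*sqrt(2)*sqrt(-1/(C1 - 4*z))/2


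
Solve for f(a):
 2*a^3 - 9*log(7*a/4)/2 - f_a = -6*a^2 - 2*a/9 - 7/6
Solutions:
 f(a) = C1 + a^4/2 + 2*a^3 + a^2/9 - 9*a*log(a)/2 - 9*a*log(7)/2 + 17*a/3 + 9*a*log(2)


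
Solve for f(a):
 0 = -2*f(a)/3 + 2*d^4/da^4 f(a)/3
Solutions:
 f(a) = C1*exp(-a) + C2*exp(a) + C3*sin(a) + C4*cos(a)


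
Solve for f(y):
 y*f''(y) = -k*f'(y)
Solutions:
 f(y) = C1 + y^(1 - re(k))*(C2*sin(log(y)*Abs(im(k))) + C3*cos(log(y)*im(k)))


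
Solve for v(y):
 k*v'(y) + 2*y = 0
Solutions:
 v(y) = C1 - y^2/k


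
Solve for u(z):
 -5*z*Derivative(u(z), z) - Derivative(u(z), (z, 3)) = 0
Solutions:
 u(z) = C1 + Integral(C2*airyai(-5^(1/3)*z) + C3*airybi(-5^(1/3)*z), z)


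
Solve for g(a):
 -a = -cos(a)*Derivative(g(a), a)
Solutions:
 g(a) = C1 + Integral(a/cos(a), a)


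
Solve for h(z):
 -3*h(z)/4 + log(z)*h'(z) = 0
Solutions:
 h(z) = C1*exp(3*li(z)/4)


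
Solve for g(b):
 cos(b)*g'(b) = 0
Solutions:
 g(b) = C1


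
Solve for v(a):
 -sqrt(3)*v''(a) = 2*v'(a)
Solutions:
 v(a) = C1 + C2*exp(-2*sqrt(3)*a/3)


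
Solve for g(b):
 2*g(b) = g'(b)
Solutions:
 g(b) = C1*exp(2*b)


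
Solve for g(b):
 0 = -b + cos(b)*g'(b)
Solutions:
 g(b) = C1 + Integral(b/cos(b), b)


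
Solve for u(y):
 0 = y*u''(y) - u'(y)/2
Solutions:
 u(y) = C1 + C2*y^(3/2)


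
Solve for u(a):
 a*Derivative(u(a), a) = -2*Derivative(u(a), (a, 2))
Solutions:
 u(a) = C1 + C2*erf(a/2)


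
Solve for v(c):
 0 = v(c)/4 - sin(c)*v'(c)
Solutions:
 v(c) = C1*(cos(c) - 1)^(1/8)/(cos(c) + 1)^(1/8)


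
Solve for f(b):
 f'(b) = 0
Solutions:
 f(b) = C1


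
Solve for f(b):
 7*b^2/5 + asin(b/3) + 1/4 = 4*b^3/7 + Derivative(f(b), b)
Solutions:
 f(b) = C1 - b^4/7 + 7*b^3/15 + b*asin(b/3) + b/4 + sqrt(9 - b^2)


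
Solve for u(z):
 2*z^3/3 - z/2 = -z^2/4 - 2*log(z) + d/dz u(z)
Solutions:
 u(z) = C1 + z^4/6 + z^3/12 - z^2/4 + 2*z*log(z) - 2*z


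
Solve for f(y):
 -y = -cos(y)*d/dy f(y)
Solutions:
 f(y) = C1 + Integral(y/cos(y), y)


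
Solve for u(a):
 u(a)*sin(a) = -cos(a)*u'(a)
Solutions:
 u(a) = C1*cos(a)
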